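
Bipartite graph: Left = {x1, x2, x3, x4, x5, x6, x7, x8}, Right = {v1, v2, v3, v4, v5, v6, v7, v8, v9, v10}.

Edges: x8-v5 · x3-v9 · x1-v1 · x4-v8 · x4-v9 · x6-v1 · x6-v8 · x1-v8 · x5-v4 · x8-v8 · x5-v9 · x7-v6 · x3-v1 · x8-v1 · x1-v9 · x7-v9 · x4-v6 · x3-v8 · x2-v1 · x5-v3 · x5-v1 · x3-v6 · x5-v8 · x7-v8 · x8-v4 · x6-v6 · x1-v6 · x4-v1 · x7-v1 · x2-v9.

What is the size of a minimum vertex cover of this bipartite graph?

6

{x5, x8, v1, v6, v8, v9} is a vertex cover of size 6: every edge has an endpoint in this set.
No smaller cover exists because x1–v8, x2–v9, x3–v1, x4–v6, x5–v3, x8–v4 is a matching of size 6, and a cover must include an endpoint of each of these disjoint edges (König's theorem).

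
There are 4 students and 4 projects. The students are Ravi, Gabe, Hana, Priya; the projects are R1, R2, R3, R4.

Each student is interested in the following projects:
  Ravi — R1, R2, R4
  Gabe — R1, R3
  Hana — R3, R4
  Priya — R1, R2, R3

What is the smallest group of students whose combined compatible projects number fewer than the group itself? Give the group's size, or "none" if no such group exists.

A matching saturating every student exists, for instance Ravi→R2, Gabe→R1, Hana→R4, Priya→R3.
By Hall's marriage theorem, this means |N(S)| ≥ |S| for every subset S, so no violating subset exists.

none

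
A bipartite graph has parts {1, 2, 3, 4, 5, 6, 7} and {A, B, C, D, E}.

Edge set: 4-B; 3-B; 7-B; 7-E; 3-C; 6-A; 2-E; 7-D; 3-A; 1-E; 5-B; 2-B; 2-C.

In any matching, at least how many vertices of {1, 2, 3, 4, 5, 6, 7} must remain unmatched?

2

One maximum matching: 1→E, 2→C, 3→A, 4→B, 7→D.
The set {1, 2, 3, 4, 5, 6} has only 4 neighbours ({A, B, C, E}), so by Hall's theorem at most 5 of the 7 left vertices can be matched.
That matches 5 of the 7, leaving 2 unmatched; no matching can do better.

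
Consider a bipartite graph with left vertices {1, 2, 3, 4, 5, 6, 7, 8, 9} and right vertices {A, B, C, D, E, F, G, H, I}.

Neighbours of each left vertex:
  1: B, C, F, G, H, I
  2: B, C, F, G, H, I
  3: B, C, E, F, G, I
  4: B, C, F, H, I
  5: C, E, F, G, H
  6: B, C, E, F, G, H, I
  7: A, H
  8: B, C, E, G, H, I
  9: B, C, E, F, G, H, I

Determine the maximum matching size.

8

A valid assignment of size 8: 1→C, 2→I, 3→E, 4→B, 5→F, 6→H, 7→A, 8→G.
The set {1, 2, 3, 4, 5, 6, 8, 9} has only 7 neighbours ({B, C, E, F, G, H, I}), so by Hall's theorem at most 8 of the 9 left vertices can be matched.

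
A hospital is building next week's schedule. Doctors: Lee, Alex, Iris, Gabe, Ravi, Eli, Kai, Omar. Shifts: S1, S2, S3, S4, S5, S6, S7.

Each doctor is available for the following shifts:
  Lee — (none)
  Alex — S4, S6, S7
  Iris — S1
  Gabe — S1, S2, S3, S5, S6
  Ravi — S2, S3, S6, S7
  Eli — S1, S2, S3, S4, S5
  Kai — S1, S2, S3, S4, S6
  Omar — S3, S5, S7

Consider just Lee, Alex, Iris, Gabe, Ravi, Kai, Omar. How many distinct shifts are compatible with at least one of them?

7

The union of neighbours of {Lee, Alex, Iris, Gabe, Ravi, Kai, Omar} is {S1, S2, S3, S4, S5, S6, S7}, which has 7 elements.
Since |N(S)| = 7 ≥ |S| = 7, Hall's condition holds for this subset.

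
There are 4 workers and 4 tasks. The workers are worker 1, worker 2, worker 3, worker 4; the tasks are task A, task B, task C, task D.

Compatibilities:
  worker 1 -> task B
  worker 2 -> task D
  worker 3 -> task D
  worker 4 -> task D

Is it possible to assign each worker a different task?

No

The set {worker 2, worker 3, worker 4} has only 1 neighbour ({task D}), so by Hall's theorem at most 2 of the 4 workers can be matched.
Hence no matching covers every worker.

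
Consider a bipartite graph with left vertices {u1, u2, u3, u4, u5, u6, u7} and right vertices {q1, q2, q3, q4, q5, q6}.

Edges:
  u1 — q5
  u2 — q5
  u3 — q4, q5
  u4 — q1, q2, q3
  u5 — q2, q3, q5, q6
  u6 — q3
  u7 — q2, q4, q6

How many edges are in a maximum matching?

6

A valid assignment of size 6: u1→q5, u3→q4, u4→q1, u5→q2, u6→q3, u7→q6.
The set {u1, u2} has only 1 neighbour ({q5}), so by Hall's theorem at most 6 of the 7 left vertices can be matched.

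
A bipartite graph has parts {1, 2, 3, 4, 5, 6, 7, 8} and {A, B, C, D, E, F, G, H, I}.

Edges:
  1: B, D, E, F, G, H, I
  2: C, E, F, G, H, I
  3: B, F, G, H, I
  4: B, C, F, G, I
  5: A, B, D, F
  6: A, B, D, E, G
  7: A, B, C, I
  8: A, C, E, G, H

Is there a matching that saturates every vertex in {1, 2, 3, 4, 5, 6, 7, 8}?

Yes

A valid assignment of size 8: 1-F, 2-H, 3-I, 4-B, 5-D, 6-E, 7-A, 8-G.
All 8 left vertices are covered.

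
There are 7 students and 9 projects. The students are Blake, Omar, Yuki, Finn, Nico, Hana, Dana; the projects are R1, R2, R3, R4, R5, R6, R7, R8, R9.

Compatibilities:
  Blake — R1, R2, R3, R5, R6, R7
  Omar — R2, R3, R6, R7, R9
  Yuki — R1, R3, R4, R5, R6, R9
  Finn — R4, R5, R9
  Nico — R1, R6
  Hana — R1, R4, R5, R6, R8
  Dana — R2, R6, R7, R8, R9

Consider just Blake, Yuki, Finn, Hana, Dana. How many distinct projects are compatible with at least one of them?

9

The union of neighbours of {Blake, Yuki, Finn, Hana, Dana} is {R1, R2, R3, R4, R5, R6, R7, R8, R9}, which has 9 elements.
Since |N(S)| = 9 ≥ |S| = 5, Hall's condition holds for this subset.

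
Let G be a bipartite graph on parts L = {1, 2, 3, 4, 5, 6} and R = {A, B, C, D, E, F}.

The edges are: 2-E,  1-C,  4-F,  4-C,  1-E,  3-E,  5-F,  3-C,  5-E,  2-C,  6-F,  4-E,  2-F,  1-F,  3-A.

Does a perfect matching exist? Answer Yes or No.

The set {1, 2, 4, 5, 6} has only 3 neighbours ({C, E, F}), so by Hall's theorem at most 4 of the 6 left vertices can be matched.
Hence no matching covers every left vertex.

No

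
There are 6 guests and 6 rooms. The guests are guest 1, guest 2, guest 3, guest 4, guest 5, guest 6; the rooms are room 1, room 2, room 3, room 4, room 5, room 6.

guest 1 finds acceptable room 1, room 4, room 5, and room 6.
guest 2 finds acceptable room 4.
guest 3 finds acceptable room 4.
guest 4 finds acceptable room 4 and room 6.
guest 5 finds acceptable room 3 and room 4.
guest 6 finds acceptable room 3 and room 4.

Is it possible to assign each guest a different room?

No

The set {guest 2, guest 3, guest 5, guest 6} has only 2 neighbours ({room 3, room 4}), so by Hall's theorem at most 4 of the 6 guests can be matched.
Hence no matching covers every guest.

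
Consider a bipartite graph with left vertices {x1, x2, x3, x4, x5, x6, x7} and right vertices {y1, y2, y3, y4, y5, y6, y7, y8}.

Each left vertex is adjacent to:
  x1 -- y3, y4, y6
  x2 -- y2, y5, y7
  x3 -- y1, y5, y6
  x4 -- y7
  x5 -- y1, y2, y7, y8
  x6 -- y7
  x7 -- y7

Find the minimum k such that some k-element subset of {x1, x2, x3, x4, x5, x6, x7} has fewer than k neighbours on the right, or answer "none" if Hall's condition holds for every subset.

2

Take S = {x4, x6}. Its neighbourhood is {y7}, so |N(S)| = 1 < |S| = 2.
No single vertex violates Hall's condition since each has at least one neighbour, so 2 is the minimum.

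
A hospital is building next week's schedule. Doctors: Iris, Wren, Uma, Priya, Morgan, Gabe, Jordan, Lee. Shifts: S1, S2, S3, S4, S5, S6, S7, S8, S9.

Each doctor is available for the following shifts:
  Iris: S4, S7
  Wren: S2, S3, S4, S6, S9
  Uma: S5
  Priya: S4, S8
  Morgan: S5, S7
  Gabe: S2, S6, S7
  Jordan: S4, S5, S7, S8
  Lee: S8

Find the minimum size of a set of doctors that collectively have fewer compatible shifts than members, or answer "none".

Take S = {Iris, Uma, Priya, Morgan, Jordan}. Its neighbourhood is {S4, S5, S7, S8}, so |N(S)| = 4 < |S| = 5.
Every subset of size less than 5 has at least as many neighbours as members, so 5 is the minimum.

5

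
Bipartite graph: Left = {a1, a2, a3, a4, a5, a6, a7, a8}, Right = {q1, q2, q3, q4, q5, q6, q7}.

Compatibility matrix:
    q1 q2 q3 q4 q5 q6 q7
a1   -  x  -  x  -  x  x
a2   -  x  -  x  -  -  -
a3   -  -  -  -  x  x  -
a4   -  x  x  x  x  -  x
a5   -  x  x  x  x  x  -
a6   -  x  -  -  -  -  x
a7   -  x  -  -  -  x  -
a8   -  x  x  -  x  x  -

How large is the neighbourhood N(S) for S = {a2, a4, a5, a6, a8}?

6

The union of neighbours of {a2, a4, a5, a6, a8} is {q2, q3, q4, q5, q6, q7}, which has 6 elements.
Since |N(S)| = 6 ≥ |S| = 5, Hall's condition holds for this subset.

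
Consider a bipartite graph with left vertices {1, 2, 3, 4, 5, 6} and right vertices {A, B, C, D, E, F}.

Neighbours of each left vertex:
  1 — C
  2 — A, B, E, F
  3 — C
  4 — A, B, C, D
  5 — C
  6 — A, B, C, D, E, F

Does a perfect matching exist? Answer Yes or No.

No

The set {1, 3, 5} has only 1 neighbour ({C}), so by Hall's theorem at most 4 of the 6 left vertices can be matched.
Hence no matching covers every left vertex.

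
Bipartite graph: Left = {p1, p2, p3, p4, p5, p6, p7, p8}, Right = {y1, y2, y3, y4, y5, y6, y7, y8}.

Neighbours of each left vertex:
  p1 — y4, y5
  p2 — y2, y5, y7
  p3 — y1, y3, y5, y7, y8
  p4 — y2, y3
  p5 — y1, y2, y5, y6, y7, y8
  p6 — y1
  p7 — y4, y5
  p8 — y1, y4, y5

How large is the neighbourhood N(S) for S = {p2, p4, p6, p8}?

6

The union of neighbours of {p2, p4, p6, p8} is {y1, y2, y3, y4, y5, y7}, which has 6 elements.
Since |N(S)| = 6 ≥ |S| = 4, Hall's condition holds for this subset.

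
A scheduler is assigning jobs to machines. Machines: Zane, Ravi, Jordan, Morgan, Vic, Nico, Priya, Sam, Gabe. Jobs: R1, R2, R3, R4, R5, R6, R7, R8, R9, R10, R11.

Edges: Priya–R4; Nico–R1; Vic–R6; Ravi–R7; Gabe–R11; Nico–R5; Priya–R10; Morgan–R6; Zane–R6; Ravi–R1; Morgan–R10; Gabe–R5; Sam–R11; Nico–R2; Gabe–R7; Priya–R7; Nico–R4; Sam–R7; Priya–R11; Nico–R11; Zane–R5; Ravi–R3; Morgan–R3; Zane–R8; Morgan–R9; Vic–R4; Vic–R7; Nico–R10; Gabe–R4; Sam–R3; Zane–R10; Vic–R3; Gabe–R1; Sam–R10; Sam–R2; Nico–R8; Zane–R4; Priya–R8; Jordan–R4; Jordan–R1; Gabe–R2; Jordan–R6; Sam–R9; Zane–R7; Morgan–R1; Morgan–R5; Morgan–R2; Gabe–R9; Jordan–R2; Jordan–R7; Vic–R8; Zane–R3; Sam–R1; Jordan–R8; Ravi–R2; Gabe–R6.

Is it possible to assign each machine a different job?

Yes

A valid assignment of size 9: Zane→R6, Ravi→R7, Jordan→R1, Morgan→R2, Vic→R8, Nico→R4, Priya→R10, Sam→R3, Gabe→R9.
Every machine is matched, so this matching saturates all of them.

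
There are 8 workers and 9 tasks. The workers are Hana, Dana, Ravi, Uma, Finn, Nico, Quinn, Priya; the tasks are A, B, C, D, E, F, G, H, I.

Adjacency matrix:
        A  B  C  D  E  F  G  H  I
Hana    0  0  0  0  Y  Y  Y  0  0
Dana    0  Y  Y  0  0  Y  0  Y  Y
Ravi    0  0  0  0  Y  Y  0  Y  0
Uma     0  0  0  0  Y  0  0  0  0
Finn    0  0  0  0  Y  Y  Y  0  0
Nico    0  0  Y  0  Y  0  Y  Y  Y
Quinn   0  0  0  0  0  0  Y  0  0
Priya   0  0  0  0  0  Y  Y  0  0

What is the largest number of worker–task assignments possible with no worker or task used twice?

6

A valid assignment of size 6: Hana-F, Dana-B, Ravi-H, Uma-E, Finn-G, Nico-I.
The set {Hana, Uma, Finn, Quinn, Priya} has only 3 neighbours ({E, F, G}), so by Hall's theorem at most 6 of the 8 workers can be matched.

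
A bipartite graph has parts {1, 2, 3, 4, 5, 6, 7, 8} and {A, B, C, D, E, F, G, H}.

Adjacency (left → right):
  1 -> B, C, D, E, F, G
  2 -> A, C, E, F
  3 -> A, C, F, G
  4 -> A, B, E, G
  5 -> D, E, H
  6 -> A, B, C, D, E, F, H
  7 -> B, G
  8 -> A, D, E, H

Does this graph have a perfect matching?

Yes

A valid assignment of size 8: 1-F, 2-A, 3-C, 4-B, 5-D, 6-H, 7-G, 8-E.
All 8 left vertices are covered.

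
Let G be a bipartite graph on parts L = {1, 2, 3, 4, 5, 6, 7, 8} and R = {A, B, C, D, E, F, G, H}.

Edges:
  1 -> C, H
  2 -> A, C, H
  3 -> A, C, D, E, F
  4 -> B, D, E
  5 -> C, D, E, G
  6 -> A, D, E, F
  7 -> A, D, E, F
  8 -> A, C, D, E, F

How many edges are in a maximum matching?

A valid assignment of size 8: 1→H, 2→C, 3→F, 4→B, 5→G, 6→D, 7→E, 8→A.
All 8 left vertices are matched, so no larger matching exists.

8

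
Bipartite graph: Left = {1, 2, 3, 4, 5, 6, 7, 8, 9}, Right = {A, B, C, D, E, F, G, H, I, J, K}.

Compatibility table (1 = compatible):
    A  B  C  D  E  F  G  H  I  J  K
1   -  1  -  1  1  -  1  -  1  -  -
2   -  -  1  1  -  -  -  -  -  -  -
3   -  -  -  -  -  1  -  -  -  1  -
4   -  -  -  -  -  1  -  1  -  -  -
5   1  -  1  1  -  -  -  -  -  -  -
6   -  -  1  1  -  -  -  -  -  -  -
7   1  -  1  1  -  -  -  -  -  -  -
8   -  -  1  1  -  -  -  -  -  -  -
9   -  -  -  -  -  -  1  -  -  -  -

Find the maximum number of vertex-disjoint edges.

One maximum matching: 1-E, 2-D, 3-J, 4-F, 5-A, 6-C, 9-G.
The set {2, 5, 6, 7, 8} has only 3 neighbours ({A, C, D}), so by Hall's theorem at most 7 of the 9 left vertices can be matched.

7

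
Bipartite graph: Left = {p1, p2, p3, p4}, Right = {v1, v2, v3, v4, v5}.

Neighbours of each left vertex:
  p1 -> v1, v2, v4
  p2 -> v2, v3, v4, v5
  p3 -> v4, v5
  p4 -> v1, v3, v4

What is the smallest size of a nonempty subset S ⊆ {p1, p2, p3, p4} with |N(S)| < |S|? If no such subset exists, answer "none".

A matching saturating every left vertex exists, for instance p1→v2, p2→v4, p3→v5, p4→v1.
By Hall's marriage theorem, this means |N(S)| ≥ |S| for every subset S, so no violating subset exists.

none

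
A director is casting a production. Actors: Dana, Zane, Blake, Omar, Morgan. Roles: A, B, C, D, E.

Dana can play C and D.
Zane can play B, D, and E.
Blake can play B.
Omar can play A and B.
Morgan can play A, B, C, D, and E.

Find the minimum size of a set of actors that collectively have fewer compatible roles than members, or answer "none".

A matching saturating every actor exists, for instance Dana→C, Zane→D, Blake→B, Omar→A, Morgan→E.
By Hall's marriage theorem, this means |N(S)| ≥ |S| for every subset S, so no violating subset exists.

none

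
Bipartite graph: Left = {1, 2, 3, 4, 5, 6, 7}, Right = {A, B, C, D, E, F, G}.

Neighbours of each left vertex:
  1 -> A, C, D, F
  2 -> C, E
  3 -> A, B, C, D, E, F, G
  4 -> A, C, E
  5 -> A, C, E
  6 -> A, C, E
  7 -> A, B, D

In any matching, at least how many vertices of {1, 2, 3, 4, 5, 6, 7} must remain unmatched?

1

One maximum matching: 1–F, 2–C, 3–G, 4–A, 5–E, 7–B.
The set {2, 4, 5, 6} has only 3 neighbours ({A, C, E}), so by Hall's theorem at most 6 of the 7 left vertices can be matched.
That matches 6 of the 7, leaving 1 unmatched; no matching can do better.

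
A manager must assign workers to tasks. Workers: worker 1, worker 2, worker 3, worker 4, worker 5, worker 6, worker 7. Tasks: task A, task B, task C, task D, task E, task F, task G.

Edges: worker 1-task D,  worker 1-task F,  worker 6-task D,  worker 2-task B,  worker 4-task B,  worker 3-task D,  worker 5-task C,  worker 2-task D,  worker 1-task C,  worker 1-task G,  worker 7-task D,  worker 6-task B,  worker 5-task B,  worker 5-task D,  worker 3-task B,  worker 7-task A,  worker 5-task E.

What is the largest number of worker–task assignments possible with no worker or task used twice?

For example, pair worker 1-task F, worker 2-task B, worker 3-task D, worker 5-task E, worker 7-task A.
The set {worker 2, worker 3, worker 4, worker 6} has only 2 neighbours ({task B, task D}), so by Hall's theorem at most 5 of the 7 workers can be matched.

5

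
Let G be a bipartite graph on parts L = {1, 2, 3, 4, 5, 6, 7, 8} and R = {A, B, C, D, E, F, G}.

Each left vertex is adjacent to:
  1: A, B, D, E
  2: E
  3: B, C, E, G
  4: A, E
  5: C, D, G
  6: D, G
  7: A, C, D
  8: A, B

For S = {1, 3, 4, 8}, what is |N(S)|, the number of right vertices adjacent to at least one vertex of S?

6

The union of neighbours of {1, 3, 4, 8} is {A, B, C, D, E, G}, which has 6 elements.
Since |N(S)| = 6 ≥ |S| = 4, Hall's condition holds for this subset.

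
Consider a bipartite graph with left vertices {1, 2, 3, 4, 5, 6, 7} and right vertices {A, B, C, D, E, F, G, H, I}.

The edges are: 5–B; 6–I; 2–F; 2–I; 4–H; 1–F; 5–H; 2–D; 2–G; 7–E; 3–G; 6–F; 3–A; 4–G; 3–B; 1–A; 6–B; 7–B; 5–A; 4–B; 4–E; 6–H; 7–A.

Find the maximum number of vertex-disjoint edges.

7

One maximum matching: 1–A, 2–D, 3–G, 4–E, 5–H, 6–F, 7–B.
All 7 left vertices are matched, so no larger matching exists.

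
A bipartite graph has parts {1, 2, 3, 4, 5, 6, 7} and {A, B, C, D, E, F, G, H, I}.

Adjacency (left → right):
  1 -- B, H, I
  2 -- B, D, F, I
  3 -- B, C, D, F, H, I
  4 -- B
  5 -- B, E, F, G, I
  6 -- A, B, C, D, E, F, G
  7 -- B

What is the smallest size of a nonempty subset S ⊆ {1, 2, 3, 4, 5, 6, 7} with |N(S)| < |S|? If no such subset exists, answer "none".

2

Take S = {4, 7}. Its neighbourhood is {B}, so |N(S)| = 1 < |S| = 2.
No single vertex violates Hall's condition since each has at least one neighbour, so 2 is the minimum.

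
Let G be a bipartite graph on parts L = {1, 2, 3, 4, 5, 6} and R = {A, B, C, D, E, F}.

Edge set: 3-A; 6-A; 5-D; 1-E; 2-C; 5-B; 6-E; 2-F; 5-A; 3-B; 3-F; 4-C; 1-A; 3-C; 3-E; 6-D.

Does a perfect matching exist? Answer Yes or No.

Yes

One maximum matching: 1→A, 2→F, 3→B, 4→C, 5→D, 6→E.
Every left vertex is matched, so this is a perfect matching.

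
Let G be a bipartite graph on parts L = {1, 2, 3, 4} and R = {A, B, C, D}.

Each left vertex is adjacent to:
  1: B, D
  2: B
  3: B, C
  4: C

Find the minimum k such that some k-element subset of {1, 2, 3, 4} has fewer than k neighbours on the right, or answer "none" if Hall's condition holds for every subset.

Take S = {2, 3, 4}. Its neighbourhood is {B, C}, so |N(S)| = 2 < |S| = 3.
Every subset of size less than 3 has at least as many neighbours as members, so 3 is the minimum.

3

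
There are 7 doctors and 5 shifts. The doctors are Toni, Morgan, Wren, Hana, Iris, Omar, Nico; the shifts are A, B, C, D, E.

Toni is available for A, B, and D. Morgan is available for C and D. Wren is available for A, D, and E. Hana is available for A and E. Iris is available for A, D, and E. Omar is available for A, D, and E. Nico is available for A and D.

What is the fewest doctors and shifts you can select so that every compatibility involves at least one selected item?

5

The 5 edges Toni–B, Morgan–C, Wren–D, Hana–A, Iris–E form a matching, so any vertex cover needs at least 5 vertices (one per matched edge).
Conversely {Toni, Morgan, A, D, E} meets every edge and has exactly 5 vertices, so 5 is optimal.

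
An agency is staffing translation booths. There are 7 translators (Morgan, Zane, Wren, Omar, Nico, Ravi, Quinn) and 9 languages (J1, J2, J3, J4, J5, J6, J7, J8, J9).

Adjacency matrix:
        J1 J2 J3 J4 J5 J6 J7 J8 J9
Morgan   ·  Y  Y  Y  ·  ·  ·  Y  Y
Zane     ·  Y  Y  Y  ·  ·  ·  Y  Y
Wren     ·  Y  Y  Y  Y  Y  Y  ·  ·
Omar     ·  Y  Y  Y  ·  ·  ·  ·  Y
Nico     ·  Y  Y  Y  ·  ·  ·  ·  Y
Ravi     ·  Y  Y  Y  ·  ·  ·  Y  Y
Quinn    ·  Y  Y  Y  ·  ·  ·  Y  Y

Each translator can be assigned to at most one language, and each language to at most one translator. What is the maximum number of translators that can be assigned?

For example, pair Morgan-J8, Zane-J3, Wren-J6, Omar-J4, Nico-J2, Ravi-J9.
The set {Morgan, Zane, Omar, Nico, Ravi, Quinn} has only 5 neighbours ({J2, J3, J4, J8, J9}), so by Hall's theorem at most 6 of the 7 translators can be matched.

6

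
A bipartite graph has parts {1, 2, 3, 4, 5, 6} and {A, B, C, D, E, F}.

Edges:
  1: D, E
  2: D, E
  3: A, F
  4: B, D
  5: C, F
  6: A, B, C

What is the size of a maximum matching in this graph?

One maximum matching: 1→D, 2→E, 3→A, 4→B, 5→F, 6→C.
This saturates every left vertex, so 6 is the maximum.

6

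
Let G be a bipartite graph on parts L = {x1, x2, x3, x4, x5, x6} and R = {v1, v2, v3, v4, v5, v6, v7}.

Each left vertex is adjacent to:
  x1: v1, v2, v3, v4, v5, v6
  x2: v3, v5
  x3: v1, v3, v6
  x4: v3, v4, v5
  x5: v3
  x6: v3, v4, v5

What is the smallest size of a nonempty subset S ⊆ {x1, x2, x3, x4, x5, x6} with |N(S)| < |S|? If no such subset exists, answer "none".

4

Take S = {x2, x4, x5, x6}. Its neighbourhood is {v3, v4, v5}, so |N(S)| = 3 < |S| = 4.
Every subset of size less than 4 has at least as many neighbours as members, so 4 is the minimum.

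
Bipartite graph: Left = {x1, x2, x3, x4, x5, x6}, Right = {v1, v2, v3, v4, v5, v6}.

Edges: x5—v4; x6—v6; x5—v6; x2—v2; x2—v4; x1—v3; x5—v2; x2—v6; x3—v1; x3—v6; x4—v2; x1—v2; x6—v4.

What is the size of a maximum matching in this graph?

5

A valid assignment of size 5: x1–v3, x2–v4, x3–v1, x4–v2, x5–v6.
The set {x2, x4, x5, x6} has only 3 neighbours ({v2, v4, v6}), so by Hall's theorem at most 5 of the 6 left vertices can be matched.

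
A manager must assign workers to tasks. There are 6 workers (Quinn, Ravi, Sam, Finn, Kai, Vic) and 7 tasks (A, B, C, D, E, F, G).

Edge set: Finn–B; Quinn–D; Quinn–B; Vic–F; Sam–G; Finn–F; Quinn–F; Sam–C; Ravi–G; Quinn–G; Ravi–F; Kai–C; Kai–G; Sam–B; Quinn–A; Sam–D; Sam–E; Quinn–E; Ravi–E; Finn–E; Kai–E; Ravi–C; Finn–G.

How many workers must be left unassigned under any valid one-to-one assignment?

0

One maximum matching: Quinn–A, Ravi–C, Sam–G, Finn–B, Kai–E, Vic–F.
This saturates every worker, so 6 is the maximum.
That matches 6 of the 6, leaving 0 unmatched; no matching can do better.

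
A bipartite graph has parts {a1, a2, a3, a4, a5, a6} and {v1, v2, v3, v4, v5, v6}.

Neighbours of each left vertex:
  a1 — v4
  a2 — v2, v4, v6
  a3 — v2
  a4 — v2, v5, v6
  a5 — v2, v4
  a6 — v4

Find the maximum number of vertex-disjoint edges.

4

A valid assignment of size 4: a1→v4, a2→v6, a3→v2, a4→v5.
The set {a1, a3, a5, a6} has only 2 neighbours ({v2, v4}), so by Hall's theorem at most 4 of the 6 left vertices can be matched.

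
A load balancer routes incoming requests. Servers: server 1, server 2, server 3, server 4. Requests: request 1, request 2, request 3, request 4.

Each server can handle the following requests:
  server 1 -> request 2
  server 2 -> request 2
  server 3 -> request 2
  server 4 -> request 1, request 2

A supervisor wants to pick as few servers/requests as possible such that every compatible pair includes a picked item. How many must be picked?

2

The 2 edges server 1–request 2, server 4–request 1 form a matching, so any vertex cover needs at least 2 vertices (one per matched edge).
Conversely {server 4, request 2} meets every edge and has exactly 2 vertices, so 2 is optimal.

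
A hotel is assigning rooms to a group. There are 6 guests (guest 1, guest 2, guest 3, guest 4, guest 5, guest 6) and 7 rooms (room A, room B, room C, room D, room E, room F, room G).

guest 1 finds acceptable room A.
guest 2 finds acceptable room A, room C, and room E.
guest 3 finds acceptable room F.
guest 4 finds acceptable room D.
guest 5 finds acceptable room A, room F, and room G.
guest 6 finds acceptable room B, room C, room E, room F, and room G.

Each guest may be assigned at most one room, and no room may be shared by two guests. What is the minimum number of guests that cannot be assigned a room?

One maximum matching: guest 1-room A, guest 2-room E, guest 3-room F, guest 4-room D, guest 5-room G, guest 6-room C.
All 6 guests are matched, so no larger matching exists.
That matches 6 of the 6, leaving 0 unmatched; no matching can do better.

0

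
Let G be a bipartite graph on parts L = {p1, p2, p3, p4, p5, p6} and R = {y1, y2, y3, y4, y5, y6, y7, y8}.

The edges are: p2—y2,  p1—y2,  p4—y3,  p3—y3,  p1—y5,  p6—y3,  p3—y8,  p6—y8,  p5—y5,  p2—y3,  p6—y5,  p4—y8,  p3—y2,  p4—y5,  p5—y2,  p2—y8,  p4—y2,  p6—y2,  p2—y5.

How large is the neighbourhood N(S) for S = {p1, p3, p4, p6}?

The union of neighbours of {p1, p3, p4, p6} is {y2, y3, y5, y8}, which has 4 elements.
Since |N(S)| = 4 ≥ |S| = 4, Hall's condition holds for this subset.

4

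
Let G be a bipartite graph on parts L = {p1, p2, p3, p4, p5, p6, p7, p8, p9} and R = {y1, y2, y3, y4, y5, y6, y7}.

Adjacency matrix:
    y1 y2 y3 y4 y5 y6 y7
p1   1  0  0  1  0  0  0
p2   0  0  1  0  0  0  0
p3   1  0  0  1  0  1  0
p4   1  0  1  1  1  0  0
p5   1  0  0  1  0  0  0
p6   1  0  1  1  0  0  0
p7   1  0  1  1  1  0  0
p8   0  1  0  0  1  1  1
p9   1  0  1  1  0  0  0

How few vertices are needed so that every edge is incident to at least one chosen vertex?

6

A maximum matching has 6 edges (e.g. p1–y4, p2–y3, p3–y6, p4–y5, p5–y1, p8–y7).
By König's theorem the minimum vertex cover has the same size. One such cover is {p3, p8, y1, y3, y4, y5}.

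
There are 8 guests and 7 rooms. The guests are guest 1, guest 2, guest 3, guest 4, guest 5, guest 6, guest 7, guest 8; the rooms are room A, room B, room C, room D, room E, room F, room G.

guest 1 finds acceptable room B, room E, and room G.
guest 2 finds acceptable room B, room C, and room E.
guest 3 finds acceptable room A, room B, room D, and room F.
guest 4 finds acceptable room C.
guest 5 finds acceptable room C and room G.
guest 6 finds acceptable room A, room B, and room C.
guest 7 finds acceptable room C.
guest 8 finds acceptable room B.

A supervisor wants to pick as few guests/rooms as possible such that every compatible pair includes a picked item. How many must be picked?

6

A maximum matching has 6 edges (e.g. guest 1–room E, guest 2–room B, guest 3–room F, guest 4–room C, guest 5–room G, guest 6–room A).
By König's theorem the minimum vertex cover has the same size. One such cover is {guest 3, guest 6, room B, room C, room E, room G}.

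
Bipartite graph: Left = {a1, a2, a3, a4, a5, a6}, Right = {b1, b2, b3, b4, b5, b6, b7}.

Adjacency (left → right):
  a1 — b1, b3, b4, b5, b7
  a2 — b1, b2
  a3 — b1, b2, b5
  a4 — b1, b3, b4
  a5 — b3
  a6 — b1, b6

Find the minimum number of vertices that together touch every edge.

6

{a1, a2, a3, a4, a5, a6} is a vertex cover of size 6: every edge has an endpoint in this set.
No smaller cover exists because a1–b7, a2–b2, a3–b5, a4–b4, a5–b3, a6–b6 is a matching of size 6, and a cover must include an endpoint of each of these disjoint edges (König's theorem).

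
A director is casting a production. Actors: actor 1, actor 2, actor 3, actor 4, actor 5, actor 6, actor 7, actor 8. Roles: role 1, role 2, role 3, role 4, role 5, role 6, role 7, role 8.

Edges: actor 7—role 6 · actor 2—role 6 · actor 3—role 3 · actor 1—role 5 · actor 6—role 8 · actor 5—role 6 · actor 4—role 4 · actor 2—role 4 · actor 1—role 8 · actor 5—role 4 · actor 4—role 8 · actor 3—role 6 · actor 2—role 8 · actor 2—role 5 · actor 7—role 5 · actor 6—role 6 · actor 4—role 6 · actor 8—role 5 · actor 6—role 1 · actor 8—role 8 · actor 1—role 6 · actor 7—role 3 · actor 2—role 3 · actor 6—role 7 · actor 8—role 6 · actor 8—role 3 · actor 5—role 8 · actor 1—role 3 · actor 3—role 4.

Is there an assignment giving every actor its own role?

The set {actor 1, actor 2, actor 3, actor 4, actor 5, actor 7, actor 8} has only 5 neighbours ({role 3, role 4, role 5, role 6, role 8}), so by Hall's theorem at most 6 of the 8 actors can be matched.
Hence no matching covers every actor.

No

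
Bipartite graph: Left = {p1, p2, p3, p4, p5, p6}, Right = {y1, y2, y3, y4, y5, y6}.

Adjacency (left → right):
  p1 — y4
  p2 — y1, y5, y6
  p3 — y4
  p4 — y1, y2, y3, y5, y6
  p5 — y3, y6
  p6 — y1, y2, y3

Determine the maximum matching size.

A valid assignment of size 5: p1–y4, p2–y5, p4–y1, p5–y6, p6–y3.
The set {p1, p3} has only 1 neighbour ({y4}), so by Hall's theorem at most 5 of the 6 left vertices can be matched.

5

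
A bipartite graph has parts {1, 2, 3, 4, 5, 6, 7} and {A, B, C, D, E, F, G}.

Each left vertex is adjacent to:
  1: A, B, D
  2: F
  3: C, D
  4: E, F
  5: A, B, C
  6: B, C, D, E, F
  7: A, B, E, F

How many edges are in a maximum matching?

A valid assignment of size 6: 1–A, 2–F, 3–D, 4–E, 5–C, 6–B.
The set {1, 2, 3, 4, 5, 6, 7} has only 6 neighbours ({A, B, C, D, E, F}), so by Hall's theorem at most 6 of the 7 left vertices can be matched.

6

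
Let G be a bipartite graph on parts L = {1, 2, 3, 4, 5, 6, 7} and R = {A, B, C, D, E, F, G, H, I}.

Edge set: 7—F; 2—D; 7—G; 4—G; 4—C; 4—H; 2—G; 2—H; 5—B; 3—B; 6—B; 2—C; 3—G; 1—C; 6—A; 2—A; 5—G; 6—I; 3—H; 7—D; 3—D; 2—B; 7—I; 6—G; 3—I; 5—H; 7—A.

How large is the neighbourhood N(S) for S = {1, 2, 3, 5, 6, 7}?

8

The union of neighbours of {1, 2, 3, 5, 6, 7} is {A, B, C, D, F, G, H, I}, which has 8 elements.
Since |N(S)| = 8 ≥ |S| = 6, Hall's condition holds for this subset.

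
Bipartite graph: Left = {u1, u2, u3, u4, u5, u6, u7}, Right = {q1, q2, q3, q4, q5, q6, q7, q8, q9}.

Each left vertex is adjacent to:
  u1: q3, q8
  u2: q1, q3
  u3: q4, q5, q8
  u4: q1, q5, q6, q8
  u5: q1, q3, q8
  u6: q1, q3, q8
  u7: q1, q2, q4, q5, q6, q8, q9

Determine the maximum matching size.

One maximum matching: u1→q3, u2→q1, u3→q5, u4→q6, u5→q8, u7→q9.
The set {u1, u2, u5, u6} has only 3 neighbours ({q1, q3, q8}), so by Hall's theorem at most 6 of the 7 left vertices can be matched.

6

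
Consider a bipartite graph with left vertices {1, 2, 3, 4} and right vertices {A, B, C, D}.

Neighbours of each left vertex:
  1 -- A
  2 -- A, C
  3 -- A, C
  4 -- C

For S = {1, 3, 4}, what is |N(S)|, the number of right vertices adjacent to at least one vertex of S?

The union of neighbours of {1, 3, 4} is {A, C}, which has 2 elements.
Since |N(S)| = 2 < |S| = 3, Hall's condition fails for this subset.

2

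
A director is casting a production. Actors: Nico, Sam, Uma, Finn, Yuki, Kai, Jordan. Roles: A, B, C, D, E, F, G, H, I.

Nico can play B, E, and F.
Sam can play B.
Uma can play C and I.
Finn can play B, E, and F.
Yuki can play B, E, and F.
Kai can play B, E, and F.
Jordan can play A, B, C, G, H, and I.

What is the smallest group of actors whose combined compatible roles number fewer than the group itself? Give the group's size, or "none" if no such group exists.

Take S = {Nico, Sam, Finn, Yuki}. Its neighbourhood is {B, E, F}, so |N(S)| = 3 < |S| = 4.
Every subset of size less than 4 has at least as many neighbours as members, so 4 is the minimum.

4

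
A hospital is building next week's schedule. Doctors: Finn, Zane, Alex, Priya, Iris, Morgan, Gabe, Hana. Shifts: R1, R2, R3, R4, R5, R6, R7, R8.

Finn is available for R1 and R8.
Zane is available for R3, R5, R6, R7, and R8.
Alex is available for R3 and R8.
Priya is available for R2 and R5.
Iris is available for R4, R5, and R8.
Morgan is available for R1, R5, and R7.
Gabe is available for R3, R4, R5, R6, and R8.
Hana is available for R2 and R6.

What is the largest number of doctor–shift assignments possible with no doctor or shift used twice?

8

For example, pair Finn–R1, Zane–R5, Alex–R8, Priya–R2, Iris–R4, Morgan–R7, Gabe–R3, Hana–R6.
This saturates every doctor, so 8 is the maximum.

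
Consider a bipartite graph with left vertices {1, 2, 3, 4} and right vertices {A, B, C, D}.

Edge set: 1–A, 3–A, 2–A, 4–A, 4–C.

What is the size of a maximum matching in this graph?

One maximum matching: 1→A, 4→C.
The set {1, 2, 3} has only 1 neighbour ({A}), so by Hall's theorem at most 2 of the 4 left vertices can be matched.

2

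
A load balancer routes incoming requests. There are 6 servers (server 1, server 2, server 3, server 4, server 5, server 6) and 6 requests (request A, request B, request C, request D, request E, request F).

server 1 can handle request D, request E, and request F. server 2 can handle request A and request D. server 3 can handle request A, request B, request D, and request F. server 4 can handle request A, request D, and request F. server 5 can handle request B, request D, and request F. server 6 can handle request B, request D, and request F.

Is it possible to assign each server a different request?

No

The set {server 2, server 3, server 4, server 5, server 6} has only 4 neighbours ({request A, request B, request D, request F}), so by Hall's theorem at most 5 of the 6 servers can be matched.
Hence no matching covers every server.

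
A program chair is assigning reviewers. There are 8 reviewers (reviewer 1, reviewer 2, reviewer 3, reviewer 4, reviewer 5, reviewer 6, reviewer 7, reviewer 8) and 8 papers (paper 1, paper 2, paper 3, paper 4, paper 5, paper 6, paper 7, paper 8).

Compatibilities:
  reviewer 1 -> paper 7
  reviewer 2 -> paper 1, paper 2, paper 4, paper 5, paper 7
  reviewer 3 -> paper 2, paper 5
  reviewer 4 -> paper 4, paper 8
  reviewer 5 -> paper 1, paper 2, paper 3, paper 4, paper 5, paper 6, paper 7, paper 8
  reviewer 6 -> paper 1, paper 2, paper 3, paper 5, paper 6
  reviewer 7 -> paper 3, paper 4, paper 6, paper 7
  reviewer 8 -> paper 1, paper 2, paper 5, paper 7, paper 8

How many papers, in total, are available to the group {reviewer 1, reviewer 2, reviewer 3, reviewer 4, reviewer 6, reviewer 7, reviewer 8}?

8

The union of neighbours of {reviewer 1, reviewer 2, reviewer 3, reviewer 4, reviewer 6, reviewer 7, reviewer 8} is {paper 1, paper 2, paper 3, paper 4, paper 5, paper 6, paper 7, paper 8}, which has 8 elements.
Since |N(S)| = 8 ≥ |S| = 7, Hall's condition holds for this subset.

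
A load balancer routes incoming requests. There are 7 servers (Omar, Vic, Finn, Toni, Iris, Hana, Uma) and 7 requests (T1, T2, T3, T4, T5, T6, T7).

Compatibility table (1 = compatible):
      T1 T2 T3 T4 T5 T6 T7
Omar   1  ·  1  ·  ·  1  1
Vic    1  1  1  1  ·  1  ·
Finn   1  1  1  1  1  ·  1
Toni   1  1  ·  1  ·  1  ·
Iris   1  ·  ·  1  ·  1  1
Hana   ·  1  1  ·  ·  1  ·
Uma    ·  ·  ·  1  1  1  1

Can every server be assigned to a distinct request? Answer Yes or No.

Yes

For example, pair Omar-T6, Vic-T3, Finn-T5, Toni-T1, Iris-T4, Hana-T2, Uma-T7.
All 7 servers are covered.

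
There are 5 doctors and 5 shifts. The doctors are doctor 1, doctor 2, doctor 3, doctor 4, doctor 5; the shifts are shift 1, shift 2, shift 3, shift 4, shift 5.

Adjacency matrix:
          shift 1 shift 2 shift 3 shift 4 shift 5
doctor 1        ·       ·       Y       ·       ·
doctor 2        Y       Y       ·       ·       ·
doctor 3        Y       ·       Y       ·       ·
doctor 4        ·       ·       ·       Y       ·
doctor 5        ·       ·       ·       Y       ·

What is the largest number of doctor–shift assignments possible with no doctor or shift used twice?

4

A valid assignment of size 4: doctor 1-shift 3, doctor 2-shift 2, doctor 3-shift 1, doctor 4-shift 4.
The set {doctor 4, doctor 5} has only 1 neighbour ({shift 4}), so by Hall's theorem at most 4 of the 5 doctors can be matched.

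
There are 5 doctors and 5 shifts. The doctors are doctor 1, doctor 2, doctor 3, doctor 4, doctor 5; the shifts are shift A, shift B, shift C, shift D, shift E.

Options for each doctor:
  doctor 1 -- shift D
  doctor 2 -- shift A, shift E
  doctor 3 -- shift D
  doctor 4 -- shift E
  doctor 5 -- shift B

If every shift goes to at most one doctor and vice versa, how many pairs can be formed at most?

4

A valid assignment of size 4: doctor 1-shift D, doctor 2-shift A, doctor 4-shift E, doctor 5-shift B.
The set {doctor 1, doctor 3} has only 1 neighbour ({shift D}), so by Hall's theorem at most 4 of the 5 doctors can be matched.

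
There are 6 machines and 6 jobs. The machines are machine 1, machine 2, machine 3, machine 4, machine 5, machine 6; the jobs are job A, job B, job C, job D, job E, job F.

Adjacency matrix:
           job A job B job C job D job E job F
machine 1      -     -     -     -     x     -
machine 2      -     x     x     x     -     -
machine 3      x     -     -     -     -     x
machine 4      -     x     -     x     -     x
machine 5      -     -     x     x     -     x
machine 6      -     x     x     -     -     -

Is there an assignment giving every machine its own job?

For example, pair machine 1–job E, machine 2–job D, machine 3–job A, machine 4–job F, machine 5–job C, machine 6–job B.
All 6 machines are covered.

Yes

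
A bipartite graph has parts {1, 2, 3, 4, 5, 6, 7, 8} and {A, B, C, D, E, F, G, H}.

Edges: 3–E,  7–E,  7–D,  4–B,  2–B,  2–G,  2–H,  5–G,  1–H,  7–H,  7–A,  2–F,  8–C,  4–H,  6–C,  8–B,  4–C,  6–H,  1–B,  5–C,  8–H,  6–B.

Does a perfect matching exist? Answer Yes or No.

No

The set {1, 4, 6, 8} has only 3 neighbours ({B, C, H}), so by Hall's theorem at most 7 of the 8 left vertices can be matched.
Hence no matching covers every left vertex.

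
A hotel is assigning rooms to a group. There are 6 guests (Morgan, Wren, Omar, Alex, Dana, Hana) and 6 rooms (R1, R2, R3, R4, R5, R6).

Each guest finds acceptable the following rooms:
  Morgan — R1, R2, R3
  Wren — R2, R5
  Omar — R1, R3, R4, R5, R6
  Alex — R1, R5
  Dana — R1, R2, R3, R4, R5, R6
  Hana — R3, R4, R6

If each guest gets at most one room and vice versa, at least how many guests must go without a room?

One maximum matching: Morgan→R2, Wren→R5, Omar→R3, Alex→R1, Dana→R6, Hana→R4.
All 6 guests are matched, so no larger matching exists.
That matches 6 of the 6, leaving 0 unmatched; no matching can do better.

0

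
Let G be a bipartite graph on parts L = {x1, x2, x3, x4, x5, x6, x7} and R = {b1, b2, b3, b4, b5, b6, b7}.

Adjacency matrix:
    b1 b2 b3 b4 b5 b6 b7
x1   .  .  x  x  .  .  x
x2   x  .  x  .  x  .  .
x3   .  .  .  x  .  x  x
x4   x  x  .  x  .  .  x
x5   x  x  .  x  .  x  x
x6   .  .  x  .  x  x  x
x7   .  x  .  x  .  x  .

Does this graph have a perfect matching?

A valid assignment of size 7: x1–b3, x2–b1, x3–b7, x4–b2, x5–b4, x6–b5, x7–b6.
Every left vertex is matched, so this is a perfect matching.

Yes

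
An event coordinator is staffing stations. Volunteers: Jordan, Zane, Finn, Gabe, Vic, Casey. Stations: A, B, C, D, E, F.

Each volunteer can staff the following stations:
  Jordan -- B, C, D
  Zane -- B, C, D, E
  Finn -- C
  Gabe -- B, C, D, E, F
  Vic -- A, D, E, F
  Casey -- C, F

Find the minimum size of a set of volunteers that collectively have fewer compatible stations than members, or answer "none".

none

A matching saturating every volunteer exists, for instance Jordan→D, Zane→B, Finn→C, Gabe→E, Vic→A, Casey→F.
By Hall's marriage theorem, this means |N(S)| ≥ |S| for every subset S, so no violating subset exists.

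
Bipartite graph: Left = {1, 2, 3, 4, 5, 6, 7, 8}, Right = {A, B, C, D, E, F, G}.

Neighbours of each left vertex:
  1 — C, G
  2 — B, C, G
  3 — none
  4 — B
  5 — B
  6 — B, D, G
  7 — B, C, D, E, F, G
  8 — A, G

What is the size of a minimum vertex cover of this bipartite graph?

6

The 6 edges 1–G, 2–C, 4–B, 6–D, 7–E, 8–A form a matching, so any vertex cover needs at least 6 vertices (one per matched edge).
Conversely {1, 2, 6, 7, 8, B} meets every edge and has exactly 6 vertices, so 6 is optimal.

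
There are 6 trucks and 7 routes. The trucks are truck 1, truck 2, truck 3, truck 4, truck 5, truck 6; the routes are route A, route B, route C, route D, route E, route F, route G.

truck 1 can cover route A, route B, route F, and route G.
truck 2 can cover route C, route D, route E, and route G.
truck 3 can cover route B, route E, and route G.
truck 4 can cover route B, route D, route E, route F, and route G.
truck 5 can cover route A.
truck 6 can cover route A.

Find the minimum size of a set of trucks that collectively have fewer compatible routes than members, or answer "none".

Take S = {truck 5, truck 6}. Its neighbourhood is {route A}, so |N(S)| = 1 < |S| = 2.
No single vertex violates Hall's condition since each has at least one neighbour, so 2 is the minimum.

2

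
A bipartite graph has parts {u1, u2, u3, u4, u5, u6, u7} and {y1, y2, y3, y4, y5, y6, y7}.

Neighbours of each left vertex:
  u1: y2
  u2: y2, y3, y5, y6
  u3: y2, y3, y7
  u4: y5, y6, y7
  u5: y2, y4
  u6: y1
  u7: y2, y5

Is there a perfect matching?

Yes

One maximum matching: u1-y2, u2-y3, u3-y7, u4-y6, u5-y4, u6-y1, u7-y5.
All 7 left vertices are covered.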